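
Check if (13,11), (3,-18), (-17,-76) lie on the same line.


13*(-18+ 76) + 3*(-76-11) - 17*(11+ 18)
= 754 - 261 - 493 = 0

Yes, collinear (determinant = 0)


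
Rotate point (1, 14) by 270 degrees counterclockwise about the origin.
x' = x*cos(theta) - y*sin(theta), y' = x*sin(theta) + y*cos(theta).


cos(270) = 0, sin(270) = -1
x' = 1*0 - 14*(-1) = 14
y' = 1*(-1) + 14*0 = -1

(14, -1)


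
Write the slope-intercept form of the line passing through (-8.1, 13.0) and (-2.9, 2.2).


m = (-10.8)/(5.2) = -2.0769
b = y1 - m*x1 = 13.0 - (-10.8*(-8.1))/(5.2) = 13.0 - 16.8231 = -3.8231

y = -2.0769x - 3.8231


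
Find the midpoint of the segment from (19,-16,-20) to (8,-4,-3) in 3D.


Mx = (19+8)/2 = 13.5000
My = (-16- 4)/2 = -10.0000
Mz = (-20- 3)/2 = -11.5000

M = (13.5000, -10.0000, -11.5000)


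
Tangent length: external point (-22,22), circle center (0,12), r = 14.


d = sqrt((-22-0)^2 + (22-12)^2) = sqrt(484+100) = 24.1661
L = sqrt(584.0000 - 196) = sqrt(388.0000) = 19.6977

19.6977


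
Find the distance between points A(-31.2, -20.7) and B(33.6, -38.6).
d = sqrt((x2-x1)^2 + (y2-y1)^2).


dx = 33.6 + 31.2 = 64.8
dy = -38.6 + 20.7 = -17.9
d = sqrt(4199.04 + 320.41) = sqrt(4519.45) = 67.2269

67.2269


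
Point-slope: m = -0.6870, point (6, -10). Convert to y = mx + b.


y + 10 = -0.6870(x - 6)
y = -0.6870x - 10 + 0.6870*6
y = -0.6870x - 5.8780

y = -0.6870x - 5.8780


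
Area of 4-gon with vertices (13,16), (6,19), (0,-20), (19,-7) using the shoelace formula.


sum(xi*y_{i+1}) = 13*19 + 6*(-20) + 0*(-7) + 19*16 = 431
sum(yi*x_{i+1}) = 16*6 + 19*0 - 20*19 - 7*13 = -375
Area = |431 + 375|/2 = 806/2 = 403.0000

403.0000 sq units


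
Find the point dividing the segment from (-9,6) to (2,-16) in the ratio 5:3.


Px = (5*2 + 3*(-9))/8 = -17/8 = -2.1250
Py = (5*(-16) + 3*6)/8 = -62/8 = -7.7500

P = (-2.1250, -7.7500)


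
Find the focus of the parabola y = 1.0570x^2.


a = 1.0570
4a = 4.2280
focus = (0, 1/4.2280) = (0, 0.2365)

Focus = (0, 0.2365)


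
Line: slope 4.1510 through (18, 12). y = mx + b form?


y - 12 = 4.1510(x - 18)
y = 4.1510x + 12 - 4.1510*18
y = 4.1510x - 62.7180

y = 4.1510x - 62.7180


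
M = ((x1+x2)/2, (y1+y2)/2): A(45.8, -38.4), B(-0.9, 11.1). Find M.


Mx = (45.8 - 0.9)/2 = 44.9/2 = 22.4500
My = (-38.4 + 11.1)/2 = -27.3/2 = -13.6500

(22.4500, -13.6500)


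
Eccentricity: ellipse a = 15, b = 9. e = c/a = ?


c = sqrt(225-81) = sqrt(144) = 12.0000
e = c/a = 12/15 = 0.8000

e = 0.8000


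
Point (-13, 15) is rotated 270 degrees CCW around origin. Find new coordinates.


cos(270) = 0, sin(270) = -1
x' = -13*0 - 15*(-1) = 15
y' = -13*(-1) + 15*0 = 13

(15, 13)


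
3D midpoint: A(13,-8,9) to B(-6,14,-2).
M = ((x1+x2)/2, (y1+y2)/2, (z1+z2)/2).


Mx = (13- 6)/2 = 3.5000
My = (-8+14)/2 = 3.0000
Mz = (9- 2)/2 = 3.5000

M = (3.5000, 3.0000, 3.5000)


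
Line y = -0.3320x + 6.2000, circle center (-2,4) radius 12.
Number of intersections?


Substitute y = -0.3320x + 6.2000: (x+ 2)^2 + (-0.3320x+6.2000-4)^2 = 144
Expand to Ax^2 + Bx + C = 0, where b-k = 2.2
A = 1+m^2 = 1.110224
B = 2(m(b-k) - h) = 2(-0.3320*2.2 + 2) = 2.5392
C = h^2 + (b-k)^2 - r^2 = 4 + 4.84 - 144 = -135.16
disc = B^2-4AC = 6.4475 + 600.2315 = 606.6790
disc > 0

2 intersection points


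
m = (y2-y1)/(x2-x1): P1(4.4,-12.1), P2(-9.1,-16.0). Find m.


dy = -16.0 + 12.1 = -3.9
dx = -9.1 - 4.4 = -13.5
m = -3.9/(-13.5) = 0.2889

m = 0.2889


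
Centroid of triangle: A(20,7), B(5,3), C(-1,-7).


Gx = (20+5- 1)/3 = 24/3 = 8.0000
Gy = (7+3- 7)/3 = 3/3 = 1.0000

G = (8.0000, 1.0000)


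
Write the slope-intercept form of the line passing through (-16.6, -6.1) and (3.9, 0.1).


m = (6.2)/(20.5) = 0.3024
b = y1 - m*x1 = -6.1 - (6.2*(-16.6))/(20.5) = -6.1 + 5.0205 = -1.0795

y = 0.3024x - 1.0795


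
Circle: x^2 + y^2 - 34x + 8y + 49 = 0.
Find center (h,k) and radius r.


h = -D/2 = 34/2 = 17
k = -E/2 = -8/2 = -4
r^2 = h^2 + k^2 - F = 289 + 16 - 49 = 256
r = 16

Center (17, -4), radius = 16


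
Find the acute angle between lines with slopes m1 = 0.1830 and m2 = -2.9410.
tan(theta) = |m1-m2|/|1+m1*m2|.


m1-m2 = 3.124
1+m1*m2 = 0.461797
tan(theta) = |3.124/0.461797| = 6.764877
theta = arctan(|3.124/0.461797|) = 81.5913 degrees (acute angle)

81.5913 degrees


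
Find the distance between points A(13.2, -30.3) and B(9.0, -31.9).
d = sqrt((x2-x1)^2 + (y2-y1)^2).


dx = 9.0 - 13.2 = -4.2
dy = -31.9 + 30.3 = -1.6
d = sqrt(17.64 + 2.56) = sqrt(20.2) = 4.4944

4.4944


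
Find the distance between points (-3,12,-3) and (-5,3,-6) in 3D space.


dx=-2, dy=-9, dz=-3
d = sqrt(4+81+9) = sqrt(94) = 9.6954

9.6954


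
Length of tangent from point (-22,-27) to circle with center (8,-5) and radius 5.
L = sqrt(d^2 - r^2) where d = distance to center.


d = sqrt((-22-8)^2 + (-27+ 5)^2) = sqrt(900+484) = 37.2022
L = sqrt(1384.0000 - 25) = sqrt(1359.0000) = 36.8646

36.8646


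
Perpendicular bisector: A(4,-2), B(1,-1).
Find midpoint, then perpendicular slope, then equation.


Midpoint = (2.5, -1.5)
Slope of AB = dy/dx = 1/(-3) = -0.3333
Perp slope = -dx/dy = 3/1 = 3.0000
b = My - (perp slope)*Mx = -1.5 + (-3*2.5)/1 = -1.5 - 7.5000 = -9.0000

y = 3.0000x - 9.0000


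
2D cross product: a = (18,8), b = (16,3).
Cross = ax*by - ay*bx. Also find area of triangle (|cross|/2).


cross = 18*3 - 8*16 = 54 - 128 = -74
Triangle area = |-74|/2 = 74/2 = 37.0000

cross = -74, triangle area = 37.0000


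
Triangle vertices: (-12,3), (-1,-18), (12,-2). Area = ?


-12*(-18+ 2) = 192
-1*(-2-3) = 5
12*(3+ 18) = 252
sum = 449
Area = |449|/2 = 224.5000

224.5000 sq units


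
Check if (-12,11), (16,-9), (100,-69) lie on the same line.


-12*(-9+ 69) + 16*(-69-11) + 100*(11+ 9)
= -720 - 1280 + 2000 = 0

Yes, collinear (determinant = 0)


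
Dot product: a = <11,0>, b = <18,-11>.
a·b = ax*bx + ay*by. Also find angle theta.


a·b = 11*18 + 0*(-11) = 198 + 0 = 198
|a| = sqrt(121+0) = 11.0000
|b| = sqrt(324+121) = 21.0950
cos(theta) = 198/(sqrt(121)*sqrt(445)) = 198/sqrt(53845) = 0.853282
theta = arccos(198/sqrt(53845)) = 31.4296 degrees

a·b = 198, theta = 31.4296 deg


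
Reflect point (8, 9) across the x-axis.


Reflection rule for x-axis: (x, -y)
(8, 9) -> (8, -9)

(8, -9)


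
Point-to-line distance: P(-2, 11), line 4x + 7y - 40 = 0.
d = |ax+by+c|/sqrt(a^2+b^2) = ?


|4*(-2) + 7*11 - 40| = |29| = 29
sqrt(16 + 49) = sqrt(65) = 8.0623
d = 29/sqrt(65) = 3.5970

3.5970


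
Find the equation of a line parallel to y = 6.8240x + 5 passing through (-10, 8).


Parallel lines have equal slopes.
m2 = 6.8240
b2 = 8 - 6.8240*(-10) = 76.2400

y = 6.8240x + 76.2400


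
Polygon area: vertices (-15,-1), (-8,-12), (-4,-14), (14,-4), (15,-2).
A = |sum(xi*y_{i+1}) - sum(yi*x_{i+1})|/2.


sum(xi*y_{i+1}) = -15*(-12) - 8*(-14) - 4*(-4) + 14*(-2) + 15*(-1) = 265
sum(yi*x_{i+1}) = -1*(-8) - 12*(-4) - 14*14 - 4*15 - 2*(-15) = -170
Area = |265 + 170|/2 = 435/2 = 217.5000

217.5000 sq units


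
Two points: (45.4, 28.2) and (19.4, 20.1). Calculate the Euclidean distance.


dx = 19.4 - 45.4 = -26.0
dy = 20.1 - 28.2 = -8.1
d = sqrt(676.0 + 65.61) = sqrt(741.61) = 27.2325

27.2325


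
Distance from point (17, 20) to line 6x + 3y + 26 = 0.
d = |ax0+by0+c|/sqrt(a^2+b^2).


|6*17 + 3*20 + 26| = |188| = 188
sqrt(36 + 9) = sqrt(45) = 6.7082
d = 188/sqrt(45) = 28.0254

28.0254


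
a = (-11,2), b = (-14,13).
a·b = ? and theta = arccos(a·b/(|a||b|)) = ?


a·b = -11*(-14) + 2*13 = 154 + 26 = 180
|a| = sqrt(121+4) = 11.1803
|b| = sqrt(196+169) = 19.1050
cos(theta) = 180/(sqrt(125)*sqrt(365)) = 180/sqrt(45625) = 0.842696
theta = arccos(180/sqrt(45625)) = 32.5741 degrees

a·b = 180, theta = 32.5741 deg


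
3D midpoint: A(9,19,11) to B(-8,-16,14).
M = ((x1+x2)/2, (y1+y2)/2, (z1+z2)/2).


Mx = (9- 8)/2 = 0.5000
My = (19- 16)/2 = 1.5000
Mz = (11+14)/2 = 12.5000

M = (0.5000, 1.5000, 12.5000)


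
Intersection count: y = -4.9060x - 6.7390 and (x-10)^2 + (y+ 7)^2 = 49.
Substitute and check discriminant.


Substitute y = -4.9060x - 6.7390: (x-10)^2 + (-4.9060x- 6.7390+ 7)^2 = 49
Expand to Ax^2 + Bx + C = 0, where b-k = 0.261
A = 1+m^2 = 25.068836
B = 2(m(b-k) - h) = 2(-4.9060*0.261 - 10) = -22.560932
C = h^2 + (b-k)^2 - r^2 = 100 + 0.068121 - 49 = 51.068121
disc = B^2-4AC = 508.9957 - 5120.8734 = -4611.8777
disc < 0

0 intersection points


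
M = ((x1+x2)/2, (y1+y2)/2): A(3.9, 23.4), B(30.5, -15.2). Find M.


Mx = (3.9 + 30.5)/2 = 34.4/2 = 17.2000
My = (23.4 - 15.2)/2 = 8.2/2 = 4.1000

(17.2000, 4.1000)


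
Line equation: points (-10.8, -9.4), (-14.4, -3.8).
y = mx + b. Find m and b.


m = (5.6)/(-3.6) = -1.5556
b = y1 - m*x1 = -9.4 - (5.6*(-10.8))/(-3.6) = -9.4 - 16.8000 = -26.2000

y = -1.5556x - 26.2000


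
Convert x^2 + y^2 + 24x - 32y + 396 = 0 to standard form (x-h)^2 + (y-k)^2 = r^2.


h = -D/2 = -24/2 = -12
k = -E/2 = 32/2 = 16
r^2 = h^2 + k^2 - F = 144 + 256 - 396 = 4
r = 2

Center (-12, 16), radius = 2


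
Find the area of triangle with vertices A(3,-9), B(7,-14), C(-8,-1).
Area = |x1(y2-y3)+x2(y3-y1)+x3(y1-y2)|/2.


3*(-14+ 1) = -39
7*(-1+ 9) = 56
-8*(-9+ 14) = -40
sum = -23
Area = |-23|/2 = 11.5000

11.5000 sq units


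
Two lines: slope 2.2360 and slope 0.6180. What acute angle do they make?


m1-m2 = 1.618
1+m1*m2 = 2.381848
tan(theta) = |1.618/2.381848| = 0.679304
theta = arctan(|1.618/2.381848|) = 34.1884 degrees (acute angle)

34.1884 degrees


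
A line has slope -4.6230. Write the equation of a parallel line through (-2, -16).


Parallel lines have equal slopes.
m2 = -4.6230
b2 = -16 + 4.6230*(-2) = -25.2460

y = -4.6230x - 25.2460


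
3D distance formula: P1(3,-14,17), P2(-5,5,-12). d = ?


dx=-8, dy=19, dz=-29
d = sqrt(64+361+841) = sqrt(1266) = 35.5809

35.5809


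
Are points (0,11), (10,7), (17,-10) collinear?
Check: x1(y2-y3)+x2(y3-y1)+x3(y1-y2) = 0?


0*(7+ 10) + 10*(-10-11) + 17*(11-7)
= 0 - 210 + 68 = -142

No, not collinear (determinant = -142)


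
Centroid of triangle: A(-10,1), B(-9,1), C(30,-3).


Gx = (-10- 9+30)/3 = 11/3 = 3.6667
Gy = (1+1- 3)/3 = -1/3 = -0.3333

G = (3.6667, -0.3333)


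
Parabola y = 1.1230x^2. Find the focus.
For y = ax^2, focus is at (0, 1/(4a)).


a = 1.1230
4a = 4.4920
focus = (0, 1/4.4920) = (0, 0.2226)

Focus = (0, 0.2226)


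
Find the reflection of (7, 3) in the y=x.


Reflection rule for y=x: (y, x)
(7, 3) -> (3, 7)

(3, 7)


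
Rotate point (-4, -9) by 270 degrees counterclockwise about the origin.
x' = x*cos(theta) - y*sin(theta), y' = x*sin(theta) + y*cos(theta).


cos(270) = 0, sin(270) = -1
x' = -4*0 + 9*(-1) = -9
y' = -4*(-1) - 9*0 = 4

(-9, 4)


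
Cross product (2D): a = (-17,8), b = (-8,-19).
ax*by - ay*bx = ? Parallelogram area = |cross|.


cross = -17*(-19) - 8*(-8) = 323 + 64 = 387
Parallelogram area = |387| = 387

cross = 387, parallelogram area = 387


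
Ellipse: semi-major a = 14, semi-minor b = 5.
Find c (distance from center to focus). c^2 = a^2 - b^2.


c^2 = 14^2 - 5^2 = 196 - 25 = 171
c = sqrt(171) = 13.0767

c = 13.0767


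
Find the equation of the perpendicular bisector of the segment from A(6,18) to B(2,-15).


Midpoint = (4, 1.5)
Slope of AB = dy/dx = -33/(-4) = 8.2500
Perp slope = -dx/dy = -4/33 = -0.1212
b = My - (perp slope)*Mx = 1.5 + (-4*4)/(-33) = 1.5 + 0.4848 = 1.9848

y = -0.1212x + 1.9848


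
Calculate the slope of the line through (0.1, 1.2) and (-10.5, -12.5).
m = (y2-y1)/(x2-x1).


dy = -12.5 - 1.2 = -13.7
dx = -10.5 - 0.1 = -10.6
m = -13.7/(-10.6) = 1.2925

m = 1.2925


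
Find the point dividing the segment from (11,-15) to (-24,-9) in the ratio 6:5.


Px = (6*(-24) + 5*11)/11 = -89/11 = -8.0909
Py = (6*(-9) + 5*(-15))/11 = -129/11 = -11.7273

P = (-8.0909, -11.7273)


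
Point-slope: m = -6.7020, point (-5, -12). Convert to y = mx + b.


y + 12 = -6.7020(x + 5)
y = -6.7020x - 12 + 6.7020*(-5)
y = -6.7020x - 45.5100

y = -6.7020x - 45.5100


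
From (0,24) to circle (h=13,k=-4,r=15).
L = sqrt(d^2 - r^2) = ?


d = sqrt((0-13)^2 + (24+ 4)^2) = sqrt(169+784) = 30.8707
L = sqrt(953.0000 - 225) = sqrt(728.0000) = 26.9815

26.9815


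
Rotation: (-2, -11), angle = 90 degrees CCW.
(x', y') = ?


cos(90) = 0, sin(90) = 1
x' = -2*0 + 11*1 = 11
y' = -2*1 - 11*0 = -2

(11, -2)


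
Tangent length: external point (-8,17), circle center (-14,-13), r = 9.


d = sqrt((-8+ 14)^2 + (17+ 13)^2) = sqrt(36+900) = 30.5941
L = sqrt(936.0000 - 81) = sqrt(855.0000) = 29.2404

29.2404


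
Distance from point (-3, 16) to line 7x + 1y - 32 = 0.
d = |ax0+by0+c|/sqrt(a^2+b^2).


|7*(-3) + 1*16 - 32| = |-37| = 37
sqrt(49 + 1) = sqrt(50) = 7.0711
d = 37/sqrt(50) = 5.2326

5.2326


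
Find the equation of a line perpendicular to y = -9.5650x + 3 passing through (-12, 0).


Perpendicular slope = -1/m1 = -1/(-9.5650) = 0.1045
b2 = y0 - m2*x0 = 0 - 12/(-9.5650) = 0 + 1.2546 = 1.2546

y = 0.1045x + 1.2546


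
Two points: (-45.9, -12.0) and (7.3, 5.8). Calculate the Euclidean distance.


dx = 7.3 + 45.9 = 53.2
dy = 5.8 + 12.0 = 17.8
d = sqrt(2830.24 + 316.84) = sqrt(3147.08) = 56.0988

56.0988


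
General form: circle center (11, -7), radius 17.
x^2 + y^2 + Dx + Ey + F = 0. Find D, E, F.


(x-11)^2 + (y+ 7)^2 = 17^2
D = -2h = -22, E = -2k = 14
F = h^2+k^2-r^2 = 121+49-289 = -119

D = -22, E = 14, F = -119


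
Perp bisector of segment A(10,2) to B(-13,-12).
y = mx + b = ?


Midpoint = (-1.5, -5)
Slope of AB = dy/dx = -14/(-23) = 0.6087
Perp slope = -dx/dy = -23/14 = -1.6429
b = My - (perp slope)*Mx = -5 + (-23*(-1.5))/(-14) = -5 - 2.4643 = -7.4643

y = -1.6429x - 7.4643


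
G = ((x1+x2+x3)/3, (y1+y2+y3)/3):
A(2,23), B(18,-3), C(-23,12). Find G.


Gx = (2+18- 23)/3 = -3/3 = -1.0000
Gy = (23- 3+12)/3 = 32/3 = 10.6667

G = (-1.0000, 10.6667)


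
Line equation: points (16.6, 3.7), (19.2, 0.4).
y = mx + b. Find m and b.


m = (-3.3)/(2.6) = -1.2692
b = y1 - m*x1 = 3.7 - (-3.3*16.6)/(2.6) = 3.7 + 21.0692 = 24.7692

y = -1.2692x + 24.7692


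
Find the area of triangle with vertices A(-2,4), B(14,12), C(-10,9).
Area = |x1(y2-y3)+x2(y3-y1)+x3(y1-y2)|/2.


-2*(12-9) = -6
14*(9-4) = 70
-10*(4-12) = 80
sum = 144
Area = |144|/2 = 72.0000

72.0000 sq units


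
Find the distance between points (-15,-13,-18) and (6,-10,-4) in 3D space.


dx=21, dy=3, dz=14
d = sqrt(441+9+196) = sqrt(646) = 25.4165

25.4165


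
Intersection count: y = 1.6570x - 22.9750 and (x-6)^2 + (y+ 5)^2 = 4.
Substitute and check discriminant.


Substitute y = 1.6570x - 22.9750: (x-6)^2 + (1.6570x- 22.9750+ 5)^2 = 4
Expand to Ax^2 + Bx + C = 0, where b-k = -17.975
A = 1+m^2 = 3.745649
B = 2(m(b-k) - h) = 2(1.6570*(-17.975) - 6) = -71.56915
C = h^2 + (b-k)^2 - r^2 = 36 + 323.100625 - 4 = 355.100625
disc = B^2-4AC = 5122.1432 - 5320.3292 = -198.1860
disc < 0

0 intersection points


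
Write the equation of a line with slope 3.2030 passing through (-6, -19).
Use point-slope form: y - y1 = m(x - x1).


y + 19 = 3.2030(x + 6)
y = 3.2030x - 19 - 3.2030*(-6)
y = 3.2030x + 0.2180

y = 3.2030x + 0.2180


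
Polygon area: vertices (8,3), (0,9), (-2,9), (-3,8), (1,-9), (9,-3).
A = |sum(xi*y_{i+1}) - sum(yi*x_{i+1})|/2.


sum(xi*y_{i+1}) = 8*9 + 0*9 - 2*8 - 3*(-9) + 1*(-3) + 9*3 = 107
sum(yi*x_{i+1}) = 3*0 + 9*(-2) + 9*(-3) + 8*1 - 9*9 - 3*8 = -142
Area = |107 + 142|/2 = 249/2 = 124.5000

124.5000 sq units


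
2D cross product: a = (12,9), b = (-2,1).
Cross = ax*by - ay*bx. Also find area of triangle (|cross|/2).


cross = 12*1 - 9*(-2) = 12 + 18 = 30
Triangle area = |30|/2 = 30/2 = 15.0000

cross = 30, triangle area = 15.0000


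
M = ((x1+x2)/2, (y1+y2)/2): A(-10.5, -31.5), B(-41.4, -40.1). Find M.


Mx = (-10.5 - 41.4)/2 = -51.9/2 = -25.9500
My = (-31.5 - 40.1)/2 = -71.6/2 = -35.8000

(-25.9500, -35.8000)


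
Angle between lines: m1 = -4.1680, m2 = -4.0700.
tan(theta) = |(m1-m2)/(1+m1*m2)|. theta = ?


m1-m2 = -0.098
1+m1*m2 = 17.96376
tan(theta) = |-0.098/17.96376| = 0.005455
theta = arctan(|-0.098/17.96376|) = 0.3126 degrees (acute angle)

0.3126 degrees


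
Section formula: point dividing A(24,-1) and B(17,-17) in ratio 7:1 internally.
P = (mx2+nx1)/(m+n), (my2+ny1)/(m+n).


Px = (7*17 + 1*24)/8 = 143/8 = 17.8750
Py = (7*(-17) + 1*(-1))/8 = -120/8 = -15.0000

P = (17.8750, -15.0000)


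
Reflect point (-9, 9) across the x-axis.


Reflection rule for x-axis: (x, -y)
(-9, 9) -> (-9, -9)

(-9, -9)


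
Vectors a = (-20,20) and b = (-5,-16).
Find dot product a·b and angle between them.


a·b = -20*(-5) + 20*(-16) = 100 - 320 = -220
|a| = sqrt(400+400) = 28.2843
|b| = sqrt(25+256) = 16.7631
cos(theta) = -220/(sqrt(800)*sqrt(281)) = -220/sqrt(224800) = -0.464007
theta = arccos(-220/sqrt(224800)) = 117.6460 degrees

a·b = -220, theta = 117.6460 deg


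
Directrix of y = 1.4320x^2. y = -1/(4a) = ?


a = 1.4320
1/(4a) = 0.1746
directrix: y = -0.1746 = -0.1746

y = -0.1746


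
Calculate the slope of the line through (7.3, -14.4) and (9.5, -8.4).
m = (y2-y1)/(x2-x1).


dy = -8.4 + 14.4 = 6.0
dx = 9.5 - 7.3 = 2.2
m = 6.0/2.2 = 2.7273

m = 2.7273


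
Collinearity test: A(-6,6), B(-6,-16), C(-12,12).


-6*(-16-12) - 6*(12-6) - 12*(6+ 16)
= 168 - 36 - 264 = -132

No, not collinear (determinant = -132)


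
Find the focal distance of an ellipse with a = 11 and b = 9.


c^2 = 11^2 - 9^2 = 121 - 81 = 40
c = sqrt(40) = 6.3246

c = 6.3246


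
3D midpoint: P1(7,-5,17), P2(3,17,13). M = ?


Mx = (7+3)/2 = 5.0000
My = (-5+17)/2 = 6.0000
Mz = (17+13)/2 = 15.0000

M = (5.0000, 6.0000, 15.0000)


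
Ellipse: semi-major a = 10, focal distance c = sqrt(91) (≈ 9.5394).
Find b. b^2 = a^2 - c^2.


b^2 = 10^2 - (sqrt(91))^2 = 100 - 91 = 9
b = sqrt(9) = 3

b = 3


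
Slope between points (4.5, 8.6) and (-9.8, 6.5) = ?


dy = 6.5 - 8.6 = -2.1
dx = -9.8 - 4.5 = -14.3
m = -2.1/(-14.3) = 0.1469

m = 0.1469


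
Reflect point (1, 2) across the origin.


Reflection rule for origin: (-x, -y)
(1, 2) -> (-1, -2)

(-1, -2)


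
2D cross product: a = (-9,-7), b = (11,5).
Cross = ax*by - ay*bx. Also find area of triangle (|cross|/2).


cross = -9*5 + 7*11 = -45 + 77 = 32
Triangle area = |32|/2 = 32/2 = 16.0000

cross = 32, triangle area = 16.0000


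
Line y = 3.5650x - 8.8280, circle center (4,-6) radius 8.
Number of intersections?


Substitute y = 3.5650x - 8.8280: (x-4)^2 + (3.5650x- 8.8280+ 6)^2 = 64
Expand to Ax^2 + Bx + C = 0, where b-k = -2.828
A = 1+m^2 = 13.709225
B = 2(m(b-k) - h) = 2(3.5650*(-2.828) - 4) = -28.16364
C = h^2 + (b-k)^2 - r^2 = 16 + 7.997584 - 64 = -40.002416
disc = B^2-4AC = 793.1906 + 2193.6085 = 2986.7991
disc > 0

2 intersection points


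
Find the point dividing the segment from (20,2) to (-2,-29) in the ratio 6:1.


Px = (6*(-2) + 1*20)/7 = 8/7 = 1.1429
Py = (6*(-29) + 1*2)/7 = -172/7 = -24.5714

P = (1.1429, -24.5714)


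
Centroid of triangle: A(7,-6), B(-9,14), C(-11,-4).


Gx = (7- 9- 11)/3 = -13/3 = -4.3333
Gy = (-6+14- 4)/3 = 4/3 = 1.3333

G = (-4.3333, 1.3333)


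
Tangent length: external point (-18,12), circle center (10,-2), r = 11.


d = sqrt((-18-10)^2 + (12+ 2)^2) = sqrt(784+196) = 31.3050
L = sqrt(980.0000 - 121) = sqrt(859.0000) = 29.3087

29.3087


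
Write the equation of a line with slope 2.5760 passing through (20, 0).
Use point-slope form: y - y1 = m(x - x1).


y - 0 = 2.5760(x - 20)
y = 2.5760x + 0 - 2.5760*20
y = 2.5760x - 51.5200

y = 2.5760x - 51.5200


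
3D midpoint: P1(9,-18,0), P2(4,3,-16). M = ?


Mx = (9+4)/2 = 6.5000
My = (-18+3)/2 = -7.5000
Mz = (0- 16)/2 = -8.0000

M = (6.5000, -7.5000, -8.0000)


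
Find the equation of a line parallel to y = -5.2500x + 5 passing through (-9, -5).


Parallel lines have equal slopes.
m2 = -5.2500
b2 = -5 + 5.2500*(-9) = -52.2500

y = -5.2500x - 52.2500


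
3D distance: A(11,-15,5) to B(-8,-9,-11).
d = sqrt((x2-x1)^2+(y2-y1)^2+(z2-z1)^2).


dx=-19, dy=6, dz=-16
d = sqrt(361+36+256) = sqrt(653) = 25.5539

25.5539


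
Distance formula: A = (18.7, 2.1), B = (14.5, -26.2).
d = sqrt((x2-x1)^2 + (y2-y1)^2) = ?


dx = 14.5 - 18.7 = -4.2
dy = -26.2 - 2.1 = -28.3
d = sqrt(17.64 + 800.89) = sqrt(818.53) = 28.6100

28.6100


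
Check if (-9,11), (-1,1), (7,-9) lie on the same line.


-9*(1+ 9) - 1*(-9-11) + 7*(11-1)
= -90 + 20 + 70 = 0

Yes, collinear (determinant = 0)


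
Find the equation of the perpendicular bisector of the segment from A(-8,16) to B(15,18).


Midpoint = (3.5, 17)
Slope of AB = dy/dx = 2/23 = 0.0870
Perp slope = -dx/dy = -23/2 = -11.5000
b = My - (perp slope)*Mx = 17 + (23*3.5)/2 = 17 + 40.2500 = 57.2500

y = -11.5000x + 57.2500


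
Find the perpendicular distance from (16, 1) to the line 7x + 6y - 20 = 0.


|7*16 + 6*1 - 20| = |98| = 98
sqrt(49 + 36) = sqrt(85) = 9.2195
d = 98/sqrt(85) = 10.6296

10.6296


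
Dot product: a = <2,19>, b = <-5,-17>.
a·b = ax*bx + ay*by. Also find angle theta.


a·b = 2*(-5) + 19*(-17) = -10 - 323 = -333
|a| = sqrt(4+361) = 19.1050
|b| = sqrt(25+289) = 17.7200
cos(theta) = -333/(sqrt(365)*sqrt(314)) = -333/sqrt(114610) = -0.983633
theta = arccos(-333/sqrt(114610)) = 169.6195 degrees

a·b = -333, theta = 169.6195 deg


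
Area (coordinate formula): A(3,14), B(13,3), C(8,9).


3*(3-9) = -18
13*(9-14) = -65
8*(14-3) = 88
sum = 5
Area = |5|/2 = 2.5000

2.5000 sq units


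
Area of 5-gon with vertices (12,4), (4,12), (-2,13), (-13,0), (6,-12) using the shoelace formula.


sum(xi*y_{i+1}) = 12*12 + 4*13 - 2*0 - 13*(-12) + 6*4 = 376
sum(yi*x_{i+1}) = 4*4 + 12*(-2) + 13*(-13) + 0*6 - 12*12 = -321
Area = |376 + 321|/2 = 697/2 = 348.5000

348.5000 sq units


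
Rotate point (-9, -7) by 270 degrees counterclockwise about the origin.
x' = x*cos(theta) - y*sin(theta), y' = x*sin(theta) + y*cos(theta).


cos(270) = 0, sin(270) = -1
x' = -9*0 + 7*(-1) = -7
y' = -9*(-1) - 7*0 = 9

(-7, 9)


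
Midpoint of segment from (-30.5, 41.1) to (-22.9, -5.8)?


Mx = (-30.5 - 22.9)/2 = -53.4/2 = -26.7000
My = (41.1 - 5.8)/2 = 35.3/2 = 17.6500

(-26.7000, 17.6500)


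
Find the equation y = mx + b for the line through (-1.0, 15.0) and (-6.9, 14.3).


m = (-0.7)/(-5.9) = 0.1186
b = y1 - m*x1 = 15.0 - (-0.7*(-1.0))/(-5.9) = 15.0 + 0.1186 = 15.1186

y = 0.1186x + 15.1186


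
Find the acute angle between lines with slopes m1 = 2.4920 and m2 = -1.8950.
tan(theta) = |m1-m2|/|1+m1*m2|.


m1-m2 = 4.387
1+m1*m2 = -3.72234
tan(theta) = |4.387/(-3.72234)| = 1.178560
theta = arctan(|4.387/(-3.72234)|) = 49.6856 degrees (acute angle)

49.6856 degrees


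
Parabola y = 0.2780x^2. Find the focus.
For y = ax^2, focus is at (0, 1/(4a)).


a = 0.2780
4a = 1.1120
focus = (0, 1/1.1120) = (0, 0.8993)

Focus = (0, 0.8993)


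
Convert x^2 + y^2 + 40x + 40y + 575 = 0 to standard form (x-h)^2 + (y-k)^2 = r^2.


h = -D/2 = -40/2 = -20
k = -E/2 = -40/2 = -20
r^2 = h^2 + k^2 - F = 400 + 400 - 575 = 225
r = 15

Center (-20, -20), radius = 15


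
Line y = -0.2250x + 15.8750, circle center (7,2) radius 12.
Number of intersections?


Substitute y = -0.2250x + 15.8750: (x-7)^2 + (-0.2250x+15.8750-2)^2 = 144
Expand to Ax^2 + Bx + C = 0, where b-k = 13.875
A = 1+m^2 = 1.050625
B = 2(m(b-k) - h) = 2(-0.2250*13.875 - 7) = -20.24375
C = h^2 + (b-k)^2 - r^2 = 49 + 192.515625 - 144 = 97.515625
disc = B^2-4AC = 409.8094 - 409.8094 = 0
disc = 0

1 intersection point (tangent)


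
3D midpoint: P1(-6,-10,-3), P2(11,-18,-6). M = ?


Mx = (-6+11)/2 = 2.5000
My = (-10- 18)/2 = -14.0000
Mz = (-3- 6)/2 = -4.5000

M = (2.5000, -14.0000, -4.5000)


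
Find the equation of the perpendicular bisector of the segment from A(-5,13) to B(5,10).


Midpoint = (0, 11.5)
Slope of AB = dy/dx = -3/10 = -0.3000
Perp slope = -dx/dy = 10/3 = 3.3333
b = My - (perp slope)*Mx = 11.5 + (10*0)/(-3) = 11.5 + 0 = 11.5000

y = 3.3333x + 11.5000


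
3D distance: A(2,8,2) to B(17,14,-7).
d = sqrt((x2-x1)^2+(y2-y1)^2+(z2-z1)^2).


dx=15, dy=6, dz=-9
d = sqrt(225+36+81) = sqrt(342) = 18.4932

18.4932


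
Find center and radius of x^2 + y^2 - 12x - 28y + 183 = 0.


h = -D/2 = 12/2 = 6
k = -E/2 = 28/2 = 14
r^2 = h^2 + k^2 - F = 36 + 196 - 183 = 49
r = 7

Center (6, 14), radius = 7


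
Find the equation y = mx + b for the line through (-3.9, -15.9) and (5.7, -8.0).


m = (7.9)/(9.6) = 0.8229
b = y1 - m*x1 = -15.9 - (7.9*(-3.9))/(9.6) = -15.9 + 3.2094 = -12.6906

y = 0.8229x - 12.6906


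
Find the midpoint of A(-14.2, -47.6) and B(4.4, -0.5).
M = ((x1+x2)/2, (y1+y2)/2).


Mx = (-14.2 + 4.4)/2 = -9.8/2 = -4.9000
My = (-47.6 - 0.5)/2 = -48.1/2 = -24.0500

(-4.9000, -24.0500)


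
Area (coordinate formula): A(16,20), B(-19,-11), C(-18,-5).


16*(-11+ 5) = -96
-19*(-5-20) = 475
-18*(20+ 11) = -558
sum = -179
Area = |-179|/2 = 89.5000

89.5000 sq units


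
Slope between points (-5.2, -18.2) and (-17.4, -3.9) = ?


dy = -3.9 + 18.2 = 14.3
dx = -17.4 + 5.2 = -12.2
m = 14.3/(-12.2) = -1.1721

m = -1.1721


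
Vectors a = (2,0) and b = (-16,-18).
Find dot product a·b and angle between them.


a·b = 2*(-16) + 0*(-18) = -32 + 0 = -32
|a| = sqrt(4+0) = 2.0000
|b| = sqrt(256+324) = 24.0832
cos(theta) = -32/(sqrt(4)*sqrt(580)) = -32/sqrt(2320) = -0.664364
theta = arccos(-32/sqrt(2320)) = 131.6335 degrees

a·b = -32, theta = 131.6335 deg


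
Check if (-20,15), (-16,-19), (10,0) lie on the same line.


-20*(-19-0) - 16*(0-15) + 10*(15+ 19)
= 380 + 240 + 340 = 960

No, not collinear (determinant = 960)


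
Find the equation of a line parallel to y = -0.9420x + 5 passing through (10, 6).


Parallel lines have equal slopes.
m2 = -0.9420
b2 = 6 + 0.9420*10 = 15.4200

y = -0.9420x + 15.4200


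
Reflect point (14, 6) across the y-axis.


Reflection rule for y-axis: (-x, y)
(14, 6) -> (-14, 6)

(-14, 6)


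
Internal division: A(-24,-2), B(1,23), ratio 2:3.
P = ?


Px = (2*1 + 3*(-24))/5 = -70/5 = -14.0000
Py = (2*23 + 3*(-2))/5 = 40/5 = 8.0000

P = (-14.0000, 8.0000)


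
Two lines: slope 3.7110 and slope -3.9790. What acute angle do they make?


m1-m2 = 7.69
1+m1*m2 = -13.766069
tan(theta) = |7.69/(-13.766069)| = 0.558620
theta = arctan(|7.69/(-13.766069)|) = 29.1886 degrees (acute angle)

29.1886 degrees


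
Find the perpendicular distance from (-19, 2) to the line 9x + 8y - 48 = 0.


|9*(-19) + 8*2 - 48| = |-203| = 203
sqrt(81 + 64) = sqrt(145) = 12.0416
d = 203/sqrt(145) = 16.8582

16.8582


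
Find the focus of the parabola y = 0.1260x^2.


a = 0.1260
4a = 0.5040
focus = (0, 1/0.5040) = (0, 1.9841)

Focus = (0, 1.9841)


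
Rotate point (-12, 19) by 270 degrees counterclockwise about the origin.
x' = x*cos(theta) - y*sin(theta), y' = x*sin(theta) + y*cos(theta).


cos(270) = 0, sin(270) = -1
x' = -12*0 - 19*(-1) = 19
y' = -12*(-1) + 19*0 = 12

(19, 12)


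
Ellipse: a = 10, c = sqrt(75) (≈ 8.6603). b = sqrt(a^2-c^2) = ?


b^2 = 10^2 - (sqrt(75))^2 = 100 - 75 = 25
b = sqrt(25) = 5

b = 5


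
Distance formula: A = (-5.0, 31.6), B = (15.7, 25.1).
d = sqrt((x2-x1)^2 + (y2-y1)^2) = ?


dx = 15.7 + 5.0 = 20.7
dy = 25.1 - 31.6 = -6.5
d = sqrt(428.49 + 42.25) = sqrt(470.74) = 21.6965

21.6965


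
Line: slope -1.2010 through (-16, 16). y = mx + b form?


y - 16 = -1.2010(x + 16)
y = -1.2010x + 16 + 1.2010*(-16)
y = -1.2010x - 3.2160

y = -1.2010x - 3.2160


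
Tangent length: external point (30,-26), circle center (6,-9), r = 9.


d = sqrt((30-6)^2 + (-26+ 9)^2) = sqrt(576+289) = 29.4109
L = sqrt(865.0000 - 81) = sqrt(784.0000) = 28.0000

28.0000


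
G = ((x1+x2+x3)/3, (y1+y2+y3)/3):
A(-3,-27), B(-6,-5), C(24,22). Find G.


Gx = (-3- 6+24)/3 = 15/3 = 5.0000
Gy = (-27- 5+22)/3 = -10/3 = -3.3333

G = (5.0000, -3.3333)


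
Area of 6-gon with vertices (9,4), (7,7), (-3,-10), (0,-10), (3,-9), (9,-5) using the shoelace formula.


sum(xi*y_{i+1}) = 9*7 + 7*(-10) - 3*(-10) + 0*(-9) + 3*(-5) + 9*4 = 44
sum(yi*x_{i+1}) = 4*7 + 7*(-3) - 10*0 - 10*3 - 9*9 - 5*9 = -149
Area = |44 + 149|/2 = 193/2 = 96.5000

96.5000 sq units


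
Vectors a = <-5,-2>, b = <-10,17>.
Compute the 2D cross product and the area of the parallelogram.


cross = -5*17 + 2*(-10) = -85 - 20 = -105
Parallelogram area = |-105| = 105

cross = -105, parallelogram area = 105


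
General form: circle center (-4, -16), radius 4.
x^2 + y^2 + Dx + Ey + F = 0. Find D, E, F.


(x+ 4)^2 + (y+ 16)^2 = 4^2
D = -2h = 8, E = -2k = 32
F = h^2+k^2-r^2 = 16+256-16 = 256

D = 8, E = 32, F = 256


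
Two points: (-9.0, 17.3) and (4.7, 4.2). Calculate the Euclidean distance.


dx = 4.7 + 9.0 = 13.7
dy = 4.2 - 17.3 = -13.1
d = sqrt(187.69 + 171.61) = sqrt(359.3) = 18.9552

18.9552


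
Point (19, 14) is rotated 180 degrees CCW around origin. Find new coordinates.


cos(180) = -1, sin(180) = 0
x' = 19*(-1) - 14*0 = -19
y' = 19*0 + 14*(-1) = -14

(-19, -14)


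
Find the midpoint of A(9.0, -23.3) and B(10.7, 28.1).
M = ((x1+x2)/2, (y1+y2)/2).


Mx = (9.0 + 10.7)/2 = 19.7/2 = 9.8500
My = (-23.3 + 28.1)/2 = 4.8/2 = 2.4000

(9.8500, 2.4000)


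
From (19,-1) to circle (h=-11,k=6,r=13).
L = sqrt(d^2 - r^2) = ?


d = sqrt((19+ 11)^2 + (-1-6)^2) = sqrt(900+49) = 30.8058
L = sqrt(949.0000 - 169) = sqrt(780.0000) = 27.9285

27.9285


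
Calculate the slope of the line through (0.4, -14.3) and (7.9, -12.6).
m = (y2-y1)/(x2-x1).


dy = -12.6 + 14.3 = 1.7
dx = 7.9 - 0.4 = 7.5
m = 1.7/7.5 = 0.2267

m = 0.2267


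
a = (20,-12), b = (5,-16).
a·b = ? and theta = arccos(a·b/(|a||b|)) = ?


a·b = 20*5 - 12*(-16) = 100 + 192 = 292
|a| = sqrt(400+144) = 23.3238
|b| = sqrt(25+256) = 16.7631
cos(theta) = 292/(sqrt(544)*sqrt(281)) = 292/sqrt(152864) = 0.746845
theta = arccos(292/sqrt(152864)) = 41.6822 degrees

a·b = 292, theta = 41.6822 deg


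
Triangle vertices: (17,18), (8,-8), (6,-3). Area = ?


17*(-8+ 3) = -85
8*(-3-18) = -168
6*(18+ 8) = 156
sum = -97
Area = |-97|/2 = 48.5000

48.5000 sq units


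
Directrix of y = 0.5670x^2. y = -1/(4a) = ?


a = 0.5670
1/(4a) = 0.4409
directrix: y = -0.4409 = -0.4409

y = -0.4409


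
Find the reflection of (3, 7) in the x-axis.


Reflection rule for x-axis: (x, -y)
(3, 7) -> (3, -7)

(3, -7)


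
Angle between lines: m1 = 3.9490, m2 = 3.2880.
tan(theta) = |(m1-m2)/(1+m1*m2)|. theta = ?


m1-m2 = 0.661
1+m1*m2 = 13.984312
tan(theta) = |0.661/13.984312| = 0.047267
theta = arctan(|0.661/13.984312|) = 2.7062 degrees (acute angle)

2.7062 degrees


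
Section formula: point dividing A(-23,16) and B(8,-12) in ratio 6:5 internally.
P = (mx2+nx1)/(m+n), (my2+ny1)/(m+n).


Px = (6*8 + 5*(-23))/11 = -67/11 = -6.0909
Py = (6*(-12) + 5*16)/11 = 8/11 = 0.7273

P = (-6.0909, 0.7273)


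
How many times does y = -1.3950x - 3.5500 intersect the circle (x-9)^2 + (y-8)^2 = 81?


Substitute y = -1.3950x - 3.5500: (x-9)^2 + (-1.3950x- 3.5500-8)^2 = 81
Expand to Ax^2 + Bx + C = 0, where b-k = -11.55
A = 1+m^2 = 2.946025
B = 2(m(b-k) - h) = 2(-1.3950*(-11.55) - 9) = 14.2245
C = h^2 + (b-k)^2 - r^2 = 81 + 133.4025 - 81 = 133.4025
disc = B^2-4AC = 202.3364 - 1572.0284 = -1369.6920
disc < 0

0 intersection points


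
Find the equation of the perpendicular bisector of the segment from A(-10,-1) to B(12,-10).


Midpoint = (1, -5.5)
Slope of AB = dy/dx = -9/22 = -0.4091
Perp slope = -dx/dy = 22/9 = 2.4444
b = My - (perp slope)*Mx = -5.5 + (22*1)/(-9) = -5.5 - 2.4444 = -7.9444

y = 2.4444x - 7.9444


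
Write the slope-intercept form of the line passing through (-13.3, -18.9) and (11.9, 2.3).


m = (21.2)/(25.2) = 0.8413
b = y1 - m*x1 = -18.9 - (21.2*(-13.3))/(25.2) = -18.9 + 11.1889 = -7.7111

y = 0.8413x - 7.7111


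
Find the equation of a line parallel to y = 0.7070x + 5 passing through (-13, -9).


Parallel lines have equal slopes.
m2 = 0.7070
b2 = -9 - 0.7070*(-13) = 0.1910

y = 0.7070x + 0.1910


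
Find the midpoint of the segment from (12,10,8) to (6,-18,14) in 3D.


Mx = (12+6)/2 = 9.0000
My = (10- 18)/2 = -4.0000
Mz = (8+14)/2 = 11.0000

M = (9.0000, -4.0000, 11.0000)


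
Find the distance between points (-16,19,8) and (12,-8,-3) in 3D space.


dx=28, dy=-27, dz=-11
d = sqrt(784+729+121) = sqrt(1634) = 40.4228

40.4228


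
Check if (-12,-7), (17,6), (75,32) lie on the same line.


-12*(6-32) + 17*(32+ 7) + 75*(-7-6)
= 312 + 663 - 975 = 0

Yes, collinear (determinant = 0)


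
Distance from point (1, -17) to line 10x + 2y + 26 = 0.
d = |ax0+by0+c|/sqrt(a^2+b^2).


|10*1 + 2*(-17) + 26| = |2| = 2
sqrt(100 + 4) = sqrt(104) = 10.1980
d = 2/sqrt(104) = 0.1961

0.1961


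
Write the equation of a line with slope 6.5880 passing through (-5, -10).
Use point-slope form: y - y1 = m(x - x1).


y + 10 = 6.5880(x + 5)
y = 6.5880x - 10 - 6.5880*(-5)
y = 6.5880x + 22.9400

y = 6.5880x + 22.9400


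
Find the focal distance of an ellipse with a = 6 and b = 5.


c^2 = 6^2 - 5^2 = 36 - 25 = 11
c = sqrt(11) = 3.3166

c = 3.3166


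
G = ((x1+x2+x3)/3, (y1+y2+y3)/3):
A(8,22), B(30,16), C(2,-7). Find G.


Gx = (8+30+2)/3 = 40/3 = 13.3333
Gy = (22+16- 7)/3 = 31/3 = 10.3333

G = (13.3333, 10.3333)


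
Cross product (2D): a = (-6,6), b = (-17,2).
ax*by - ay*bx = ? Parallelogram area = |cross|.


cross = -6*2 - 6*(-17) = -12 + 102 = 90
Parallelogram area = |90| = 90

cross = 90, parallelogram area = 90


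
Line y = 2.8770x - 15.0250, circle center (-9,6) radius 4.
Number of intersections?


Substitute y = 2.8770x - 15.0250: (x+ 9)^2 + (2.8770x- 15.0250-6)^2 = 16
Expand to Ax^2 + Bx + C = 0, where b-k = -21.025
A = 1+m^2 = 9.277129
B = 2(m(b-k) - h) = 2(2.8770*(-21.025) + 9) = -102.97785
C = h^2 + (b-k)^2 - r^2 = 81 + 442.050625 - 16 = 507.050625
disc = B^2-4AC = 10604.4376 - 18815.8962 = -8211.4586
disc < 0

0 intersection points


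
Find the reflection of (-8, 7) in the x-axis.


Reflection rule for x-axis: (x, -y)
(-8, 7) -> (-8, -7)

(-8, -7)


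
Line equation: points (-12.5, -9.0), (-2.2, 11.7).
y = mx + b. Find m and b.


m = (20.7)/(10.3) = 2.0097
b = y1 - m*x1 = -9.0 - (20.7*(-12.5))/(10.3) = -9.0 + 25.1214 = 16.1214

y = 2.0097x + 16.1214


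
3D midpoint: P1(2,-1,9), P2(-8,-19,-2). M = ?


Mx = (2- 8)/2 = -3.0000
My = (-1- 19)/2 = -10.0000
Mz = (9- 2)/2 = 3.5000

M = (-3.0000, -10.0000, 3.5000)


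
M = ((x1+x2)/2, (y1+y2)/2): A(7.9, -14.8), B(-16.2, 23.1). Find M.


Mx = (7.9 - 16.2)/2 = -8.3/2 = -4.1500
My = (-14.8 + 23.1)/2 = 8.3/2 = 4.1500

(-4.1500, 4.1500)


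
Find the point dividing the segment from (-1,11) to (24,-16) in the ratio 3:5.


Px = (3*24 + 5*(-1))/8 = 67/8 = 8.3750
Py = (3*(-16) + 5*11)/8 = 7/8 = 0.8750

P = (8.3750, 0.8750)


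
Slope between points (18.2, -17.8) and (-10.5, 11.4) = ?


dy = 11.4 + 17.8 = 29.2
dx = -10.5 - 18.2 = -28.7
m = 29.2/(-28.7) = -1.0174

m = -1.0174


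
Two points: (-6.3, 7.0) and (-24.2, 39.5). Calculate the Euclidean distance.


dx = -24.2 + 6.3 = -17.9
dy = 39.5 - 7.0 = 32.5
d = sqrt(320.41 + 1056.25) = sqrt(1376.66) = 37.1034

37.1034


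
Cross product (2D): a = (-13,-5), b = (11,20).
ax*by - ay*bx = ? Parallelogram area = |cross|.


cross = -13*20 + 5*11 = -260 + 55 = -205
Parallelogram area = |-205| = 205

cross = -205, parallelogram area = 205


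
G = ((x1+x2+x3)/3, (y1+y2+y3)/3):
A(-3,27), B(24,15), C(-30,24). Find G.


Gx = (-3+24- 30)/3 = -9/3 = -3.0000
Gy = (27+15+24)/3 = 66/3 = 22.0000

G = (-3.0000, 22.0000)


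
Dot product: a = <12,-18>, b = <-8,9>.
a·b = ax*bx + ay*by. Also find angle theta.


a·b = 12*(-8) - 18*9 = -96 - 162 = -258
|a| = sqrt(144+324) = 21.6333
|b| = sqrt(64+81) = 12.0416
cos(theta) = -258/(sqrt(468)*sqrt(145)) = -258/sqrt(67860) = -0.990405
theta = arccos(-258/sqrt(67860)) = 172.0565 degrees

a·b = -258, theta = 172.0565 deg


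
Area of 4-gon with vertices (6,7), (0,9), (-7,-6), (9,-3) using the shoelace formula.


sum(xi*y_{i+1}) = 6*9 + 0*(-6) - 7*(-3) + 9*7 = 138
sum(yi*x_{i+1}) = 7*0 + 9*(-7) - 6*9 - 3*6 = -135
Area = |138 + 135|/2 = 273/2 = 136.5000

136.5000 sq units


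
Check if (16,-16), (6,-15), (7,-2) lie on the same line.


16*(-15+ 2) + 6*(-2+ 16) + 7*(-16+ 15)
= -208 + 84 - 7 = -131

No, not collinear (determinant = -131)


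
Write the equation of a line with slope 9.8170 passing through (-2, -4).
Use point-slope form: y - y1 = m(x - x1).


y + 4 = 9.8170(x + 2)
y = 9.8170x - 4 - 9.8170*(-2)
y = 9.8170x + 15.6340

y = 9.8170x + 15.6340


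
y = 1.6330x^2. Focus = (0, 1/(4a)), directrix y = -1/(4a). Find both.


a = 1.6330
1/(4a) = 0.1531
Focus = (0, 0.1531)
Directrix: y = -0.1531

Focus = (0, 0.1531), Directrix: y = -0.1531


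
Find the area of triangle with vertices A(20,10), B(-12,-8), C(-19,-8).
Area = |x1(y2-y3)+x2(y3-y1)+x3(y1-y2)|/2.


20*(-8+ 8) = 0
-12*(-8-10) = 216
-19*(10+ 8) = -342
sum = -126
Area = |-126|/2 = 63.0000

63.0000 sq units


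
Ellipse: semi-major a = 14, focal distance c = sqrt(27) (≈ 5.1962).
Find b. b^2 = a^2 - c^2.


b^2 = 14^2 - (sqrt(27))^2 = 196 - 27 = 169
b = sqrt(169) = 13

b = 13


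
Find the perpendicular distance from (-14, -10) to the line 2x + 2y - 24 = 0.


|2*(-14) + 2*(-10) - 24| = |-72| = 72
sqrt(4 + 4) = sqrt(8) = 2.8284
d = 72/sqrt(8) = 25.4558

25.4558


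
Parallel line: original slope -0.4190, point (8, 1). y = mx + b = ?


Parallel lines have equal slopes.
m2 = -0.4190
b2 = 1 + 0.4190*8 = 4.3520

y = -0.4190x + 4.3520


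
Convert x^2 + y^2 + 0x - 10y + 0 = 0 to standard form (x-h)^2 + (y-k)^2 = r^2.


h = -D/2 = 0/2 = 0
k = -E/2 = 10/2 = 5
r^2 = h^2 + k^2 - F = 0 + 25 - 0 = 25
r = 5

Center (0, 5), radius = 5


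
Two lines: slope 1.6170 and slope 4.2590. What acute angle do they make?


m1-m2 = -2.642
1+m1*m2 = 7.886803
tan(theta) = |-2.642/7.886803| = 0.334990
theta = arctan(|-2.642/7.886803|) = 18.5203 degrees (acute angle)

18.5203 degrees


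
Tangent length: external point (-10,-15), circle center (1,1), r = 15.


d = sqrt((-10-1)^2 + (-15-1)^2) = sqrt(121+256) = 19.4165
L = sqrt(377.0000 - 225) = sqrt(152.0000) = 12.3288

12.3288


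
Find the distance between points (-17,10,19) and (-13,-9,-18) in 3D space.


dx=4, dy=-19, dz=-37
d = sqrt(16+361+1369) = sqrt(1746) = 41.7852

41.7852


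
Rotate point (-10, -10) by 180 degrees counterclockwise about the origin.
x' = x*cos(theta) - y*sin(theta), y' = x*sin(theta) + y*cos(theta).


cos(180) = -1, sin(180) = 0
x' = -10*(-1) + 10*0 = 10
y' = -10*0 - 10*(-1) = 10

(10, 10)


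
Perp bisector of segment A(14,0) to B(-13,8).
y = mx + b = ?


Midpoint = (0.5, 4)
Slope of AB = dy/dx = 8/(-27) = -0.2963
Perp slope = -dx/dy = 27/8 = 3.3750
b = My - (perp slope)*Mx = 4 + (-27*0.5)/8 = 4 - 1.6875 = 2.3125

y = 3.3750x + 2.3125


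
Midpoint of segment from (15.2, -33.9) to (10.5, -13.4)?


Mx = (15.2 + 10.5)/2 = 25.7/2 = 12.8500
My = (-33.9 - 13.4)/2 = -47.3/2 = -23.6500

(12.8500, -23.6500)


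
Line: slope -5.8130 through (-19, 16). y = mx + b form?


y - 16 = -5.8130(x + 19)
y = -5.8130x + 16 + 5.8130*(-19)
y = -5.8130x - 94.4470

y = -5.8130x - 94.4470


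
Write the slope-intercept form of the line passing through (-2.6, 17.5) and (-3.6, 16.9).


m = (-0.6)/(-1.0) = 0.6000
b = y1 - m*x1 = 17.5 - (-0.6*(-2.6))/(-1.0) = 17.5 + 1.5600 = 19.0600

y = 0.6000x + 19.0600


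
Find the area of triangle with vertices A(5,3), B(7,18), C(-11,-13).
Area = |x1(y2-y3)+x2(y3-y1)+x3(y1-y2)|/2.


5*(18+ 13) = 155
7*(-13-3) = -112
-11*(3-18) = 165
sum = 208
Area = |208|/2 = 104.0000

104.0000 sq units


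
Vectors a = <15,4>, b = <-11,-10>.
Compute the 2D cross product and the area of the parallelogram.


cross = 15*(-10) - 4*(-11) = -150 + 44 = -106
Parallelogram area = |-106| = 106

cross = -106, parallelogram area = 106
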